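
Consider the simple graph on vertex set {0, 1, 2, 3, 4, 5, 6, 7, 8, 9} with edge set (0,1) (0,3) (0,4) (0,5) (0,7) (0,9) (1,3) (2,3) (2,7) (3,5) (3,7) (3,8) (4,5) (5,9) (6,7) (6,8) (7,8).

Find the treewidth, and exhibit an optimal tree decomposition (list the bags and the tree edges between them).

Treewidth 2.
One such decomposition:
Bags: B1 = {0, 3, 5}  B2 = {0, 3, 7}  B3 = {2, 3, 7}  B4 = {3, 7, 8}  B5 = {6, 7, 8}  B6 = {0, 1, 3}  B7 = {0, 4, 5}  B8 = {0, 5, 9}
Tree: B1–B2, B2–B3, B2–B4, B4–B5, B2–B6, B1–B7, B7–B8

Every bag has size at most 3, so the width is 3 − 1 = 2 and tw(G) ≤ 2. For the lower bound, the 3 vertices {0, 5, 9} are pairwise adjacent, and any tree decomposition puts a clique entirely inside one bag — forcing width ≥ 2. Combining the bounds, tw(G) = 2.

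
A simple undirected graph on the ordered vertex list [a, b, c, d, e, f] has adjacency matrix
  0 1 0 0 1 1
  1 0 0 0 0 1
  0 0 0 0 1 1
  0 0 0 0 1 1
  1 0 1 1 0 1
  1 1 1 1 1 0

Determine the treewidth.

2

A width-2 tree decomposition is:
Bags: B1 = {d, e, f}  B2 = {c, e, f}  B3 = {a, e, f}  B4 = {a, b, f}
Tree: B1–B2, B2–B3, B3–B4
The largest bag has 3 vertices, giving width 2; this decomposition certifies tw(G) ≤ 2. For the lower bound, the 3 vertices {d, e, f} are pairwise adjacent, and any tree decomposition puts a clique entirely inside one bag — forcing width ≥ 2. The upper and lower bounds meet at 2, so that is the treewidth.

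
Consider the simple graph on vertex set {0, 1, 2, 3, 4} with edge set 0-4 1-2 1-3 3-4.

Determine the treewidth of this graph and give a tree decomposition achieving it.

Treewidth 1.
Bags: B1 = {0, 4}  B2 = {3, 4}  B3 = {1, 3}  B4 = {1, 2}
Tree: B1–B2, B2–B3, B3–B4

Every bag has size at most 2, so the width is 2 − 1 = 1 and tw(G) ≤ 1. Any graph with an edge has treewidth ≥ 1, and G has the edge 0–4. Therefore the treewidth is 1.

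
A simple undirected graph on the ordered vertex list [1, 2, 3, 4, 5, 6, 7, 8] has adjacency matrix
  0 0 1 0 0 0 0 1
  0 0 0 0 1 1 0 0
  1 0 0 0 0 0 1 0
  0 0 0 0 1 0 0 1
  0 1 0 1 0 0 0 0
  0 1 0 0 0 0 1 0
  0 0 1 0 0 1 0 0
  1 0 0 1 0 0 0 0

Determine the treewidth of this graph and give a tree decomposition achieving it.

Treewidth 2.
One optimal decomposition is:
Bags: B1 = {2, 4, 5}  B2 = {2, 4, 8}  B3 = {1, 2, 8}  B4 = {1, 2, 3}  B5 = {2, 3, 7}  B6 = {2, 6, 7}
Tree: B1–B2, B2–B3, B3–B4, B4–B5, B5–B6

Each bag holds 3 vertices, so the decomposition has width 2, which upper-bounds the treewidth. The edges 2–5–4–8–1–3–7–6–2 form a cycle, so G is not a tree and its treewidth is at least 2. Hence tw(G) = 2 exactly.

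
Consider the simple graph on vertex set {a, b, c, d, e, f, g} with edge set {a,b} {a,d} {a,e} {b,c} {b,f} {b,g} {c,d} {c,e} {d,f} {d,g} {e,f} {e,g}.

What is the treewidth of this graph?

3

A width-3 tree decomposition is:
Bags: B1 = {b, d, e, g}  B2 = {b, d, e, f}  B3 = {a, b, d, e}  B4 = {b, c, d, e}
Tree: B1–B2, B2–B3, B3–B4
The largest bag has 4 vertices, giving width 3; this decomposition certifies tw(G) ≤ 3. For the lower bound: the 4 vertex sets {e,g}, {d,f}, {b}, {a} are disjoint, each induces a connected subgraph, and every pair is joined by at least one edge of G. Contracting each set to a single vertex therefore yields K_{4} as a minor, and since treewidth is minor-monotone, tw(G) ≥ tw(K_{4}) = 3. Therefore the treewidth is 3.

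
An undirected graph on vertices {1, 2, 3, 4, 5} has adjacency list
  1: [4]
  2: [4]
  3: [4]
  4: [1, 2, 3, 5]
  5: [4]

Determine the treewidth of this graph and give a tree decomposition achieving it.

Each bag holds 2 vertices, so the decomposition has width 1, which upper-bounds the treewidth. Any graph with an edge has treewidth ≥ 1, and G has the edge 4–2. Therefore the treewidth is 1.

Treewidth 1.
One such decomposition:
Bags: B1 = {2, 4}  B2 = {3, 4}  B3 = {4, 5}  B4 = {1, 4}
Tree: B1–B2, B2–B3, B1–B4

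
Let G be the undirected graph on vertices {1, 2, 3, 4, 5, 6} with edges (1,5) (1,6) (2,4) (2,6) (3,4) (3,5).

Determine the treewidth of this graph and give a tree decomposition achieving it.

Every bag has size at most 3, so the width is 3 − 1 = 2 and tw(G) ≤ 2. Since 6–2–4–3–5–1–6 is a cycle in G, G is not acyclic. Forests are exactly the graphs of treewidth ≤ 1, so tw(G) ≥ 2. Hence tw(G) = 2 exactly.

Treewidth 2.
One optimal decomposition is:
Bags: B1 = {2, 4, 6}  B2 = {3, 4, 6}  B3 = {3, 5, 6}  B4 = {1, 5, 6}
Tree: B1–B2, B2–B3, B3–B4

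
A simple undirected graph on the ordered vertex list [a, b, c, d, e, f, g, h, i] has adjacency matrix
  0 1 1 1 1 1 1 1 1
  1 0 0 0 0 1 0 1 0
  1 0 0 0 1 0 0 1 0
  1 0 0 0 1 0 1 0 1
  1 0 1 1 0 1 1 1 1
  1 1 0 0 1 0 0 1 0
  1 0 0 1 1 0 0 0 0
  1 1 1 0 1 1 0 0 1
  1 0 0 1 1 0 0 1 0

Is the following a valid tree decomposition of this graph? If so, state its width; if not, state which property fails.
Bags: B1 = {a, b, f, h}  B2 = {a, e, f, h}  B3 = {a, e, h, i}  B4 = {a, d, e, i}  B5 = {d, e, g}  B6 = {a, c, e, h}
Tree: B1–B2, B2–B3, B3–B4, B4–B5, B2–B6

No — edge (a,g) lies in no bag.

A tree decomposition must satisfy three properties: every vertex lies in some bag; for every edge, both endpoints lie together in some bag; and for every vertex, the bags containing it form a connected subtree. Here edge (a,g) lies in no bag, so the decomposition is invalid.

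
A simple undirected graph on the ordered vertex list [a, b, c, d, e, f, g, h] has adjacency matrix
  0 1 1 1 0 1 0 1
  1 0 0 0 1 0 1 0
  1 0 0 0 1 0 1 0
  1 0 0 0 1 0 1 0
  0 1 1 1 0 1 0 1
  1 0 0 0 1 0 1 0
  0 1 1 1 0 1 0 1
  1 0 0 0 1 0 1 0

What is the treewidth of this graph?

3

A width-3 tree decomposition is:
Bags: B1 = {a, e, g, h}  B2 = {a, c, e, g}  B3 = {a, d, e, g}  B4 = {a, e, f, g}  B5 = {a, b, e, g}
Tree: B1–B2, B2–B3, B3–B4, B4–B5
Every bag has size at most 4, so the width is 4 − 1 = 3 and tw(G) ≤ 3. For the lower bound: the 4 vertex sets {g,h}, {c,e}, {a}, {d} are disjoint, each induces a connected subgraph, and every pair is joined by at least one edge of G. Contracting each set to a single vertex therefore yields K_{4} as a minor, and since treewidth is minor-monotone, tw(G) ≥ tw(K_{4}) = 3. Combining the bounds, tw(G) = 3.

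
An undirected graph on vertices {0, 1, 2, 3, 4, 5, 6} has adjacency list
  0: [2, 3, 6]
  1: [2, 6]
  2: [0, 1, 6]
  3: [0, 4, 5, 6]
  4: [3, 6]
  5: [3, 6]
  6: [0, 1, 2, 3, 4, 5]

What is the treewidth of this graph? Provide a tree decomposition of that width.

Every bag has size at most 3, so the width is 3 − 1 = 2 and tw(G) ≤ 2. For the lower bound, the 3 vertices {1, 2, 6} are pairwise adjacent, and any tree decomposition puts a clique entirely inside one bag — forcing width ≥ 2. The upper and lower bounds meet at 2, so that is the treewidth.

Treewidth 2.
Bags: B1 = {0, 3, 6}  B2 = {0, 2, 6}  B3 = {3, 4, 6}  B4 = {3, 5, 6}  B5 = {1, 2, 6}
Tree: B1–B2, B1–B3, B3–B4, B2–B5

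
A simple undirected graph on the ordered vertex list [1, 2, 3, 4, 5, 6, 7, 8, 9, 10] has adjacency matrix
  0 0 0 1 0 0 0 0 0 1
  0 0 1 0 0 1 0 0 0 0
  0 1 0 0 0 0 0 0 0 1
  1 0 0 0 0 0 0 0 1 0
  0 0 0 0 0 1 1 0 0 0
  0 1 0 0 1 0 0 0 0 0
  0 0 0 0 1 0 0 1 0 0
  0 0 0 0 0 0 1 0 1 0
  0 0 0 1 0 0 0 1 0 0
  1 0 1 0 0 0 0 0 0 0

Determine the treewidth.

A width-2 tree decomposition is:
Bags: B1 = {1, 3, 10}  B2 = {1, 2, 3}  B3 = {1, 2, 6}  B4 = {1, 5, 6}  B5 = {1, 5, 7}  B6 = {1, 7, 8}  B7 = {1, 8, 9}  B8 = {1, 4, 9}
Tree: B1–B2, B2–B3, B3–B4, B4–B5, B5–B6, B6–B7, B7–B8
The largest bag has 3 vertices, giving width 2; this decomposition certifies tw(G) ≤ 2. For the lower bound, G contains the cycle 1–10–3–2–6–5–7–8–9–4–1, so G is not a forest; only forests have treewidth ≤ 1, hence tw(G) ≥ 2. Combining the bounds, tw(G) = 2.

2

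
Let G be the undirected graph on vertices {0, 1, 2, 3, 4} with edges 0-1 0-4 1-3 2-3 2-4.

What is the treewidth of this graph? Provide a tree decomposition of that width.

Each bag holds 3 vertices, so the decomposition has width 2, which upper-bounds the treewidth. The edges 1–0–4–2–3–1 form a cycle, so G is not a tree and its treewidth is at least 2. Hence tw(G) = 2 exactly.

Treewidth 2.
Bags: B1 = {0, 1, 4}  B2 = {1, 2, 4}  B3 = {1, 2, 3}
Tree: B1–B2, B2–B3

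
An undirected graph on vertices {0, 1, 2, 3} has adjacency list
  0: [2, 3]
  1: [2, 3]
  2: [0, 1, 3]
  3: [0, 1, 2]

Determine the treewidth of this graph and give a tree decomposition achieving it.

Treewidth 2.
Bags: B1 = {0, 2, 3}  B2 = {1, 2, 3}
Tree: B1–B2

The largest bag has 3 vertices, giving width 2; this decomposition certifies tw(G) ≤ 2. For the lower bound, the 3 vertices {0, 2, 3} are pairwise adjacent, and any tree decomposition puts a clique entirely inside one bag — forcing width ≥ 2. Hence tw(G) = 2 exactly.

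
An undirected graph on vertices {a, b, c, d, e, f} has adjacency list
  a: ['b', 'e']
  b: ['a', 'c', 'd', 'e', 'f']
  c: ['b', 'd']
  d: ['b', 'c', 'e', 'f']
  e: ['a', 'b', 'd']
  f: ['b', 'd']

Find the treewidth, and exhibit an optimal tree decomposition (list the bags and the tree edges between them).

Treewidth 2.
One optimal decomposition is:
Bags: B1 = {b, d, e}  B2 = {a, b, e}  B3 = {b, c, d}  B4 = {b, d, f}
Tree: B1–B2, B1–B3, B1–B4

The largest bag has 3 vertices, giving width 2; this decomposition certifies tw(G) ≤ 2. On the other hand G contains the 3-clique {b, d, e}. A clique must lie in a single bag of any decomposition, so no decomposition can have width below 2. Hence tw(G) = 2 exactly.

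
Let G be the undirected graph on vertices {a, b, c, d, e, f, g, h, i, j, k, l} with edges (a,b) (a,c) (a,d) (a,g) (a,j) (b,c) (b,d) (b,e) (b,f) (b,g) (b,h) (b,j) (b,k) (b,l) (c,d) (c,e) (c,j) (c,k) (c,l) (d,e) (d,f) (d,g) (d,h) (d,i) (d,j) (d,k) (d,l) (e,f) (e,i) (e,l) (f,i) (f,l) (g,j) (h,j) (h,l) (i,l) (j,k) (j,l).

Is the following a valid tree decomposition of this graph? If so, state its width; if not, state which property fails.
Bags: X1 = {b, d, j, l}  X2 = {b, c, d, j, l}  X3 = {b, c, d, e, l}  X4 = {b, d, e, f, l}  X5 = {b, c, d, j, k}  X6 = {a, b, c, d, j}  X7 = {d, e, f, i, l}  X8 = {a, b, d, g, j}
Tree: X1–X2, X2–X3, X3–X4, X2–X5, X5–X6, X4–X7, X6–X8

A tree decomposition must satisfy three properties: every vertex lies in some bag; for every edge, both endpoints lie together in some bag; and for every vertex, the bags containing it form a connected subtree. Here vertex h appears in no bag, so the decomposition is invalid.

No — vertex h appears in no bag.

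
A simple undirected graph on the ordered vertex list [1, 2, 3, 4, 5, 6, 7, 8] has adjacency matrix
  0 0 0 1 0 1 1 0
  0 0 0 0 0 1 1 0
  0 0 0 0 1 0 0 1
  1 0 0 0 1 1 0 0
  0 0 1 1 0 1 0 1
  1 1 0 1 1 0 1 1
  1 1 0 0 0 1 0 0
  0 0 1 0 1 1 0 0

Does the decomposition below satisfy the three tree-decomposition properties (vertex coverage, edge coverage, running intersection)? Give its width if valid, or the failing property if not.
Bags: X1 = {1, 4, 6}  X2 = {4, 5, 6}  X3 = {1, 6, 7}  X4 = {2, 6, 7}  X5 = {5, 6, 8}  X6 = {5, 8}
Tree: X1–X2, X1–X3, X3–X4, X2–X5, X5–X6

A tree decomposition must satisfy three properties: every vertex lies in some bag; for every edge, both endpoints lie together in some bag; and for every vertex, the bags containing it form a connected subtree. Here vertex 3 appears in no bag, so the decomposition is invalid.

No — vertex 3 appears in no bag.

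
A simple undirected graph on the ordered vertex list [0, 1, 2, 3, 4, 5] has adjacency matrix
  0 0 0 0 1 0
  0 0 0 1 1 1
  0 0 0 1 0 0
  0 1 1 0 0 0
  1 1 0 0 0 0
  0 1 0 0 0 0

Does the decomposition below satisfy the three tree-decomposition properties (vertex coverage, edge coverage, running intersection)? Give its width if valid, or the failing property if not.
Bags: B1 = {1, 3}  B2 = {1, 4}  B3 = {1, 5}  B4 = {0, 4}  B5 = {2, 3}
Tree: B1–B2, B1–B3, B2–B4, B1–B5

Checking the three conditions: (i) the bags cover all of {0, 1, 2, 3, 4, 5}; (ii) for each edge, some bag contains both endpoints; (iii) the bags containing any fixed vertex form a subtree. All hold, so the decomposition is valid with width 2 − 1 = 1.

Yes; width 1.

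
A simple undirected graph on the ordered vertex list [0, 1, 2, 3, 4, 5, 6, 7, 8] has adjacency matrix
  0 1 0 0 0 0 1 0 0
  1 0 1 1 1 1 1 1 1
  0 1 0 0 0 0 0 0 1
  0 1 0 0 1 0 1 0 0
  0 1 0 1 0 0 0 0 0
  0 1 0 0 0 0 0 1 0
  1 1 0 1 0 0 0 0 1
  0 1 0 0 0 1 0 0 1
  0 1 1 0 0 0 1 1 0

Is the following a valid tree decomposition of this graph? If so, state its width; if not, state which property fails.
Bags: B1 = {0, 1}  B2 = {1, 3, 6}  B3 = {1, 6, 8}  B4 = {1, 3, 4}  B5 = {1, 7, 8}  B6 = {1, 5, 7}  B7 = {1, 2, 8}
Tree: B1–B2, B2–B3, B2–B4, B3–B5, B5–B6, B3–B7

A tree decomposition must satisfy three properties: every vertex lies in some bag; for every edge, both endpoints lie together in some bag; and for every vertex, the bags containing it form a connected subtree. Here edge (6,0) lies in no bag, so the decomposition is invalid.

No — edge (6,0) lies in no bag.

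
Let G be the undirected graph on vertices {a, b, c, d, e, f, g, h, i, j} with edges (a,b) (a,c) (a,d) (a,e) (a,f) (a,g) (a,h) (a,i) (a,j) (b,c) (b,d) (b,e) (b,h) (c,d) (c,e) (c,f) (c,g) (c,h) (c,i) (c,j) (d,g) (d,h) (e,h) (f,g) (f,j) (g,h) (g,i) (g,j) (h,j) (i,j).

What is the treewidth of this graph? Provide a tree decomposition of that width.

Every bag has size at most 5, so the width is 5 − 1 = 4 and tw(G) ≤ 4. On the other hand G contains the 5-clique {a, c, d, g, h}. A clique must lie in a single bag of any decomposition, so no decomposition can have width below 4. The upper and lower bounds meet at 4, so that is the treewidth.

Treewidth 4.
Bags: B1 = {a, c, d, g, h}  B2 = {a, c, g, h, j}  B3 = {a, b, c, d, h}  B4 = {a, c, g, i, j}  B5 = {a, b, c, e, h}  B6 = {a, c, f, g, j}
Tree: B1–B2, B1–B3, B2–B4, B3–B5, B4–B6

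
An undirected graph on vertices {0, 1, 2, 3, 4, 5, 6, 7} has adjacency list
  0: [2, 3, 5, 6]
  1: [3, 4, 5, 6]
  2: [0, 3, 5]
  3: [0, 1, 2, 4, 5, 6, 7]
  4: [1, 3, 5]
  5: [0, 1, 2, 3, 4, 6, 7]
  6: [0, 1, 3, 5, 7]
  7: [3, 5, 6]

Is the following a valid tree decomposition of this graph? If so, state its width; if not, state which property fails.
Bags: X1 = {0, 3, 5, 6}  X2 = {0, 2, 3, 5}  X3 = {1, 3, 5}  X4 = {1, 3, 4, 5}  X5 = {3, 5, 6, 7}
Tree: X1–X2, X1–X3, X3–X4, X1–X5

No — edge (6,1) lies in no bag.

A tree decomposition must satisfy three properties: every vertex lies in some bag; for every edge, both endpoints lie together in some bag; and for every vertex, the bags containing it form a connected subtree. Here edge (6,1) lies in no bag, so the decomposition is invalid.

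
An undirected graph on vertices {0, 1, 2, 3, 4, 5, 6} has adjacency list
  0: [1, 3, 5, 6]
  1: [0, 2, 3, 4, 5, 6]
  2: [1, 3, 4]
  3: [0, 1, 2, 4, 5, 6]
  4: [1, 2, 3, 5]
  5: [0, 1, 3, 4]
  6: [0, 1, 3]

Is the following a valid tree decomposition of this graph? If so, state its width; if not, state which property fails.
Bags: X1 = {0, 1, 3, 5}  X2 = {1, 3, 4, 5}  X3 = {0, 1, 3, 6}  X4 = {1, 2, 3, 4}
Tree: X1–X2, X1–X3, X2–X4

Yes; width 3.

Every vertex of G appears in some bag (union = {0, 1, 2, 3, 4, 5, 6}); every edge is covered by a bag; and for each vertex v the set of bags containing v is connected in the bag tree. The decomposition is therefore valid. The largest bag has 4 vertices, so the width is 3.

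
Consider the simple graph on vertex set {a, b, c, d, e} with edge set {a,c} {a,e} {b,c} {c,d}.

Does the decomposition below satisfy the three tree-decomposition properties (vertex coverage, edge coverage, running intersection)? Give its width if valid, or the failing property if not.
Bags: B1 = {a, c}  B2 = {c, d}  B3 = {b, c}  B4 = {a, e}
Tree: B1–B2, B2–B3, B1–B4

Vertex coverage: the bags together contain {a, b, c, d, e}, the full vertex set. Edge coverage: each edge of G has both endpoints in at least one bag. Running intersection: for every vertex, the bags containing it form a connected subtree. All three properties hold, so this is a valid tree decomposition of width max|bag| − 1 = 1, and hence tw(G) ≤ 1.

Yes; width 1.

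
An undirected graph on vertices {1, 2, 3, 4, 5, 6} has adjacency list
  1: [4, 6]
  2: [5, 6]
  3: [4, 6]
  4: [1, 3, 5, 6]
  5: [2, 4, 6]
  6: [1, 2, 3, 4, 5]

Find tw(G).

A width-2 tree decomposition is:
Bags: B1 = {1, 4, 6}  B2 = {3, 4, 6}  B3 = {4, 5, 6}  B4 = {2, 5, 6}
Tree: B1–B2, B2–B3, B3–B4
Every bag has size at most 3, so the width is 3 − 1 = 2 and tw(G) ≤ 2. Conversely, {2, 5, 6} is a clique of size 3, and the vertices of any clique must share a bag in every tree decomposition; so some bag has ≥ 3 vertices and tw(G) ≥ 2. The upper and lower bounds meet at 2, so that is the treewidth.

2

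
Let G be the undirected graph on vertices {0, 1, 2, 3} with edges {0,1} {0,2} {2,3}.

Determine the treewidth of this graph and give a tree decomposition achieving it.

The largest bag has 2 vertices, giving width 1; this decomposition certifies tw(G) ≤ 1. Since G has at least one edge (e.g. 2–0), it is not an edgeless graph, so tw(G) ≥ 1. Hence tw(G) = 1 exactly.

Treewidth 1.
One such decomposition:
Bags: B1 = {0, 2}  B2 = {0, 1}  B3 = {2, 3}
Tree: B1–B2, B1–B3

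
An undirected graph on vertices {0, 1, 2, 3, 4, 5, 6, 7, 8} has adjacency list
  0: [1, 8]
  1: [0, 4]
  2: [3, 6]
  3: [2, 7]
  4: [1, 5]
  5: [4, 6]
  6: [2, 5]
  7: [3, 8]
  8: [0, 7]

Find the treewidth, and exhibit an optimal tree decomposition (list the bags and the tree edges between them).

Treewidth 2.
One optimal decomposition is:
Bags: B1 = {4, 5, 6}  B2 = {1, 4, 6}  B3 = {0, 1, 6}  B4 = {0, 6, 8}  B5 = {6, 7, 8}  B6 = {3, 6, 7}  B7 = {2, 3, 6}
Tree: B1–B2, B2–B3, B3–B4, B4–B5, B5–B6, B6–B7

The largest bag has 3 vertices, giving width 2; this decomposition certifies tw(G) ≤ 2. For the lower bound, G contains the cycle 6–5–4–1–0–8–7–3–2–6, so G is not a forest; only forests have treewidth ≤ 1, hence tw(G) ≥ 2. Combining the bounds, tw(G) = 2.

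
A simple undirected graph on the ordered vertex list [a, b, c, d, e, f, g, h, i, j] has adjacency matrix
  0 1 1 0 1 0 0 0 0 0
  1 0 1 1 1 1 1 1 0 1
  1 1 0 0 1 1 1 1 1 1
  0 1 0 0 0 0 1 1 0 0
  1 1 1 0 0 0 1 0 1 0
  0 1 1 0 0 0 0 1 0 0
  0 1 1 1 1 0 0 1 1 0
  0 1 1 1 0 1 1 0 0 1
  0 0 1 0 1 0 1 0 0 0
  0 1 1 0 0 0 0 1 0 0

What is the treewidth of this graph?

A width-3 tree decomposition is:
Bags: B1 = {b, c, f, h}  B2 = {b, c, g, h}  B3 = {b, c, h, j}  B4 = {b, c, e, g}  B5 = {c, e, g, i}  B6 = {b, d, g, h}  B7 = {a, b, c, e}
Tree: B1–B2, B2–B3, B2–B4, B4–B5, B2–B6, B4–B7
Every bag has size at most 4, so the width is 4 − 1 = 3 and tw(G) ≤ 3. For the lower bound, the 4 vertices {b, d, g, h} are pairwise adjacent, and any tree decomposition puts a clique entirely inside one bag — forcing width ≥ 3. The upper and lower bounds meet at 3, so that is the treewidth.

3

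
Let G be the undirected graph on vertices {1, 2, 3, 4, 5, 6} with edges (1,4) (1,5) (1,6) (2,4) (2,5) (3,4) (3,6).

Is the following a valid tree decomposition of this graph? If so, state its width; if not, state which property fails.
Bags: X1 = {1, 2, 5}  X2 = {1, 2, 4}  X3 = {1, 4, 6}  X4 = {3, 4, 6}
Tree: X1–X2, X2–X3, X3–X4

Vertex coverage: the bags together contain {1, 2, 3, 4, 5, 6}, the full vertex set. Edge coverage: each edge of G has both endpoints in at least one bag. Running intersection: for every vertex, the bags containing it form a connected subtree. All three properties hold, so this is a valid tree decomposition of width max|bag| − 1 = 2, and hence tw(G) ≤ 2.

Yes; width 2.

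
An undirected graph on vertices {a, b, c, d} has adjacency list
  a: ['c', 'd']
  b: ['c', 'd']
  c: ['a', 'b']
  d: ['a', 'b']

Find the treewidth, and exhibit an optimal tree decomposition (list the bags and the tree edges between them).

Every bag has size at most 3, so the width is 3 − 1 = 2 and tw(G) ≤ 2. For the lower bound, G contains the cycle a–d–b–c–a, so G is not a forest; only forests have treewidth ≤ 1, hence tw(G) ≥ 2. Combining the bounds, tw(G) = 2.

Treewidth 2.
Bags: B1 = {a, b, d}  B2 = {a, b, c}
Tree: B1–B2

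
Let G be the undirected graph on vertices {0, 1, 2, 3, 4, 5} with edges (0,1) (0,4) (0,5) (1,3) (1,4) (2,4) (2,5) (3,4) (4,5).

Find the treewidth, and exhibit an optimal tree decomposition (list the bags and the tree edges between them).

The largest bag has 3 vertices, giving width 2; this decomposition certifies tw(G) ≤ 2. For the lower bound, the 3 vertices {0, 1, 4} are pairwise adjacent, and any tree decomposition puts a clique entirely inside one bag — forcing width ≥ 2. Hence tw(G) = 2 exactly.

Treewidth 2.
Bags: B1 = {0, 4, 5}  B2 = {2, 4, 5}  B3 = {0, 1, 4}  B4 = {1, 3, 4}
Tree: B1–B2, B1–B3, B3–B4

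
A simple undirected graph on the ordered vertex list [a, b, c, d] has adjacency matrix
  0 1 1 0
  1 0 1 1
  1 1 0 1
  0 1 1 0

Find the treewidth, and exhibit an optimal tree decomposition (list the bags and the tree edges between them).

Treewidth 2.
One optimal decomposition is:
Bags: B1 = {a, b, c}  B2 = {b, c, d}
Tree: B1–B2

Every bag has size at most 3, so the width is 3 − 1 = 2 and tw(G) ≤ 2. On the other hand G contains the 3-clique {b, c, d}. A clique must lie in a single bag of any decomposition, so no decomposition can have width below 2. Hence tw(G) = 2 exactly.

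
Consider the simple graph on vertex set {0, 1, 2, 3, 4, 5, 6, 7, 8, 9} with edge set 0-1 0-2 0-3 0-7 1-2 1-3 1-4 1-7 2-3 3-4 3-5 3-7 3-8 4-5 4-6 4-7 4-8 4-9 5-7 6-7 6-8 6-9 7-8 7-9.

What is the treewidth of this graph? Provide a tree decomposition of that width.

Each bag holds 4 vertices, so the decomposition has width 3, which upper-bounds the treewidth. Conversely, {0, 1, 2, 3} is a clique of size 4, and the vertices of any clique must share a bag in every tree decomposition; so some bag has ≥ 4 vertices and tw(G) ≥ 3. Therefore the treewidth is 3.

Treewidth 3.
Bags: B1 = {1, 3, 4, 7}  B2 = {3, 4, 7, 8}  B3 = {3, 4, 5, 7}  B4 = {0, 1, 3, 7}  B5 = {4, 6, 7, 8}  B6 = {4, 6, 7, 9}  B7 = {0, 1, 2, 3}
Tree: B1–B2, B2–B3, B1–B4, B2–B5, B5–B6, B4–B7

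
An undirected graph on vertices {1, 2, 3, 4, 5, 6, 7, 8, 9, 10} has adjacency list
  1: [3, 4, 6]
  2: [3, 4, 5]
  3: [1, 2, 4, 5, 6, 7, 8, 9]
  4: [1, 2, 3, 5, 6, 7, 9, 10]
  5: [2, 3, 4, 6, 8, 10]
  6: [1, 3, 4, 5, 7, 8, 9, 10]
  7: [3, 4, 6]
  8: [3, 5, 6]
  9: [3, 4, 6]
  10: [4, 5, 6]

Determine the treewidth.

3

A width-3 tree decomposition is:
Bags: B1 = {3, 4, 5, 6}  B2 = {4, 5, 6, 10}  B3 = {3, 5, 6, 8}  B4 = {3, 4, 6, 7}  B5 = {1, 3, 4, 6}  B6 = {3, 4, 6, 9}  B7 = {2, 3, 4, 5}
Tree: B1–B2, B1–B3, B1–B4, B1–B5, B5–B6, B1–B7
Each bag holds 4 vertices, so the decomposition has width 3, which upper-bounds the treewidth. For the lower bound, the 4 vertices {4, 5, 6, 10} are pairwise adjacent, and any tree decomposition puts a clique entirely inside one bag — forcing width ≥ 3. The upper and lower bounds meet at 3, so that is the treewidth.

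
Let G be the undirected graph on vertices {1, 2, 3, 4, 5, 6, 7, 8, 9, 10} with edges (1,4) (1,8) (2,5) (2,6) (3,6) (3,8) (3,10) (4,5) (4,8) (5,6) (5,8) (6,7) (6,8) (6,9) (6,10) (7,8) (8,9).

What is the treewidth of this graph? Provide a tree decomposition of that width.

Every bag has size at most 3, so the width is 3 − 1 = 2 and tw(G) ≤ 2. Conversely, {1, 4, 8} is a clique of size 3, and the vertices of any clique must share a bag in every tree decomposition; so some bag has ≥ 3 vertices and tw(G) ≥ 2. Therefore the treewidth is 2.

Treewidth 2.
One such decomposition:
Bags: B1 = {5, 6, 8}  B2 = {6, 7, 8}  B3 = {4, 5, 8}  B4 = {3, 6, 8}  B5 = {1, 4, 8}  B6 = {6, 8, 9}  B7 = {3, 6, 10}  B8 = {2, 5, 6}
Tree: B1–B2, B1–B3, B2–B4, B3–B5, B4–B6, B4–B7, B1–B8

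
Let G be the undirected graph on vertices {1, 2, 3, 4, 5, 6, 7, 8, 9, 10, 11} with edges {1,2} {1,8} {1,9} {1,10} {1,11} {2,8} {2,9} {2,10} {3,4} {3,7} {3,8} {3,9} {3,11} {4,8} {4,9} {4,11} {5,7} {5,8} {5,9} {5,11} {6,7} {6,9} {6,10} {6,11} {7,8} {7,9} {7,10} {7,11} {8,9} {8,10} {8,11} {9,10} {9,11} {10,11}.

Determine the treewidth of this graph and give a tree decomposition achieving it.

Treewidth 4.
One such decomposition:
Bags: B1 = {7, 8, 9, 10, 11}  B2 = {1, 8, 9, 10, 11}  B3 = {5, 7, 8, 9, 11}  B4 = {3, 7, 8, 9, 11}  B5 = {1, 2, 8, 9, 10}  B6 = {6, 7, 9, 10, 11}  B7 = {3, 4, 8, 9, 11}
Tree: B1–B2, B1–B3, B1–B4, B2–B5, B1–B6, B4–B7

Each bag holds 5 vertices, so the decomposition has width 4, which upper-bounds the treewidth. On the other hand G contains the 5-clique {1, 2, 8, 9, 10}. A clique must lie in a single bag of any decomposition, so no decomposition can have width below 4. The upper and lower bounds meet at 4, so that is the treewidth.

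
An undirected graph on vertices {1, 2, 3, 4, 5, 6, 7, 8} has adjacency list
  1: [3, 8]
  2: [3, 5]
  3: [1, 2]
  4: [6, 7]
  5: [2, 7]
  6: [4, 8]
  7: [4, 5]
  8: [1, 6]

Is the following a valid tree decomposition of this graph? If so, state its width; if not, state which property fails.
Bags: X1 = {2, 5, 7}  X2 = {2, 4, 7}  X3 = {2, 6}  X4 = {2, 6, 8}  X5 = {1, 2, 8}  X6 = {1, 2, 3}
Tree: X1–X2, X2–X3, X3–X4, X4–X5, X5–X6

A tree decomposition must satisfy three properties: every vertex lies in some bag; for every edge, both endpoints lie together in some bag; and for every vertex, the bags containing it form a connected subtree. Here edge (4,6) lies in no bag, so the decomposition is invalid.

No — edge (4,6) lies in no bag.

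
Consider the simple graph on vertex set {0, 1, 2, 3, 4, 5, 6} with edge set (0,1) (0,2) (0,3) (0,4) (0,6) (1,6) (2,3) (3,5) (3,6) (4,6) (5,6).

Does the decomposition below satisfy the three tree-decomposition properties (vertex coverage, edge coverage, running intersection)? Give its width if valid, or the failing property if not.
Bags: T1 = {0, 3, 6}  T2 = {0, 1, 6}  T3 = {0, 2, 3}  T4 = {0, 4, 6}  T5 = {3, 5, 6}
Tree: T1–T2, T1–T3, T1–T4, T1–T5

Every vertex of G appears in some bag (union = {0, 1, 2, 3, 4, 5, 6}); every edge is covered by a bag; and for each vertex v the set of bags containing v is connected in the bag tree. The decomposition is therefore valid. The largest bag has 3 vertices, so the width is 2.

Yes; width 2.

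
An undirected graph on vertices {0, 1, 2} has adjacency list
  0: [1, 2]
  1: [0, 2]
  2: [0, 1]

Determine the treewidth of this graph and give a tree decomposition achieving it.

A single bag containing all 3 vertices is trivially a valid decomposition of width 2. For the lower bound, the 3 vertices {0, 1, 2} are pairwise adjacent, and any tree decomposition puts a clique entirely inside one bag — forcing width ≥ 2. Therefore the treewidth is 2.

Treewidth 2.
One optimal decomposition is:
Bags: B1 = {0, 1, 2}
Tree: (single bag)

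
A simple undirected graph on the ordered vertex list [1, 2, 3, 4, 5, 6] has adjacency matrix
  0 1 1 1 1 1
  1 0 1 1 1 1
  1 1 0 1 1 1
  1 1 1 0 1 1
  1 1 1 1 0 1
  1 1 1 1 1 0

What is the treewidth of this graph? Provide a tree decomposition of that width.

Treewidth 5.
Bags: B1 = {1, 2, 3, 4, 5, 6}
Tree: (single bag)

A single bag containing all 6 vertices is trivially a valid decomposition of width 5. Conversely, {1, 2, 3, 4, 5, 6} is a clique of size 6, and the vertices of any clique must share a bag in every tree decomposition; so some bag has ≥ 6 vertices and tw(G) ≥ 5. Hence tw(G) = 5 exactly.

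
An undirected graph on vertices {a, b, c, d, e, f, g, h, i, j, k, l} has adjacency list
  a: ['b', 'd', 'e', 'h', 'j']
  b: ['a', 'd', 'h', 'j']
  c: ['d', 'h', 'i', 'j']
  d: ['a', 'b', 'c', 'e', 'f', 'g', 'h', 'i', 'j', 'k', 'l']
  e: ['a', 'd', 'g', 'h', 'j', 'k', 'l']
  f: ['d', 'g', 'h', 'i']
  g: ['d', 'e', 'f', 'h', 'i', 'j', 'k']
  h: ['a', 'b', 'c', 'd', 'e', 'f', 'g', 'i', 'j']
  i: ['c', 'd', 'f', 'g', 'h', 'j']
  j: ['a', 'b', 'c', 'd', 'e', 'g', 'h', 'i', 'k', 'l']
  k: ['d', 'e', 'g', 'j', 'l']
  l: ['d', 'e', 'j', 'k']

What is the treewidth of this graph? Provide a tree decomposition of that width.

Each bag holds 5 vertices, so the decomposition has width 4, which upper-bounds the treewidth. For the lower bound, the 5 vertices {d, e, g, h, j} are pairwise adjacent, and any tree decomposition puts a clique entirely inside one bag — forcing width ≥ 4. Combining the bounds, tw(G) = 4.

Treewidth 4.
Bags: B1 = {a, d, e, h, j}  B2 = {d, e, g, h, j}  B3 = {d, e, g, j, k}  B4 = {a, b, d, h, j}  B5 = {d, e, j, k, l}  B6 = {d, g, h, i, j}  B7 = {d, f, g, h, i}  B8 = {c, d, h, i, j}
Tree: B1–B2, B2–B3, B1–B4, B3–B5, B2–B6, B6–B7, B6–B8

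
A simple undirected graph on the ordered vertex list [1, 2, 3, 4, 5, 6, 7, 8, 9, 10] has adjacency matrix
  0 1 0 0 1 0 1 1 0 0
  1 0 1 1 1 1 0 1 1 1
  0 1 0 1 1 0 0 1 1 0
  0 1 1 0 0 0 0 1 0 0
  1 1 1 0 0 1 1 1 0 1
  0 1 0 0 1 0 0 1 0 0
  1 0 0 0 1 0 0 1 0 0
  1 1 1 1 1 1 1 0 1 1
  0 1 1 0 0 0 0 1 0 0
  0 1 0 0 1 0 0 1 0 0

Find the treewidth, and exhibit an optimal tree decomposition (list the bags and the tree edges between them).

The largest bag has 4 vertices, giving width 3; this decomposition certifies tw(G) ≤ 3. For the lower bound, the 4 vertices {2, 3, 8, 9} are pairwise adjacent, and any tree decomposition puts a clique entirely inside one bag — forcing width ≥ 3. Combining the bounds, tw(G) = 3.

Treewidth 3.
One such decomposition:
Bags: B1 = {1, 2, 5, 8}  B2 = {2, 3, 5, 8}  B3 = {2, 5, 8, 10}  B4 = {2, 5, 6, 8}  B5 = {1, 5, 7, 8}  B6 = {2, 3, 8, 9}  B7 = {2, 3, 4, 8}
Tree: B1–B2, B1–B3, B2–B4, B1–B5, B2–B6, B6–B7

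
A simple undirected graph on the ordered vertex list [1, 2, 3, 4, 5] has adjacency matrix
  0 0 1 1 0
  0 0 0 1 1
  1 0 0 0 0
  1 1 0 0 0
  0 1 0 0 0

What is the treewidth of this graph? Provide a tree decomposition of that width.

Each bag holds 2 vertices, so the decomposition has width 1, which upper-bounds the treewidth. Any graph with an edge has treewidth ≥ 1, and G has the edge 3–1. Combining the bounds, tw(G) = 1.

Treewidth 1.
Bags: B1 = {1, 3}  B2 = {1, 4}  B3 = {2, 4}  B4 = {2, 5}
Tree: B1–B2, B2–B3, B3–B4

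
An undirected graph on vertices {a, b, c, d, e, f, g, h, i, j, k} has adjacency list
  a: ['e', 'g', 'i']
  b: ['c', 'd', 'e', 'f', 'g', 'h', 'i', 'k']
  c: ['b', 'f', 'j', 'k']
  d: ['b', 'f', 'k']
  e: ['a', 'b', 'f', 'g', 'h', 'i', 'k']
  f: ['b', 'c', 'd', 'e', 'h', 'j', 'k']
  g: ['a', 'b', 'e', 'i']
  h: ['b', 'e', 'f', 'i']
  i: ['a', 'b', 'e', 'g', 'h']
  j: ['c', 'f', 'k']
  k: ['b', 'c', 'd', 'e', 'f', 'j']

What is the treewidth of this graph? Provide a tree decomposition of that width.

Every bag has size at most 4, so the width is 4 − 1 = 3 and tw(G) ≤ 3. On the other hand G contains the 4-clique {c, f, j, k}. A clique must lie in a single bag of any decomposition, so no decomposition can have width below 3. The upper and lower bounds meet at 3, so that is the treewidth.

Treewidth 3.
One optimal decomposition is:
Bags: B1 = {b, e, f, h}  B2 = {b, e, f, k}  B3 = {b, d, f, k}  B4 = {b, c, f, k}  B5 = {c, f, j, k}  B6 = {b, e, h, i}  B7 = {b, e, g, i}  B8 = {a, e, g, i}
Tree: B1–B2, B2–B3, B2–B4, B4–B5, B1–B6, B6–B7, B7–B8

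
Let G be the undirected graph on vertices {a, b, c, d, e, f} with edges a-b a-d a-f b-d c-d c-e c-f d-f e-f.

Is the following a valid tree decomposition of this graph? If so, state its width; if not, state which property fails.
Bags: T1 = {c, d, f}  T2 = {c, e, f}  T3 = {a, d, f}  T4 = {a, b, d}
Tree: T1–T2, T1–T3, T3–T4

Yes; width 2.

Checking the three conditions: (i) the bags cover all of {a, b, c, d, e, f}; (ii) for each edge, some bag contains both endpoints; (iii) the bags containing any fixed vertex form a subtree. All hold, so the decomposition is valid with width 3 − 1 = 2.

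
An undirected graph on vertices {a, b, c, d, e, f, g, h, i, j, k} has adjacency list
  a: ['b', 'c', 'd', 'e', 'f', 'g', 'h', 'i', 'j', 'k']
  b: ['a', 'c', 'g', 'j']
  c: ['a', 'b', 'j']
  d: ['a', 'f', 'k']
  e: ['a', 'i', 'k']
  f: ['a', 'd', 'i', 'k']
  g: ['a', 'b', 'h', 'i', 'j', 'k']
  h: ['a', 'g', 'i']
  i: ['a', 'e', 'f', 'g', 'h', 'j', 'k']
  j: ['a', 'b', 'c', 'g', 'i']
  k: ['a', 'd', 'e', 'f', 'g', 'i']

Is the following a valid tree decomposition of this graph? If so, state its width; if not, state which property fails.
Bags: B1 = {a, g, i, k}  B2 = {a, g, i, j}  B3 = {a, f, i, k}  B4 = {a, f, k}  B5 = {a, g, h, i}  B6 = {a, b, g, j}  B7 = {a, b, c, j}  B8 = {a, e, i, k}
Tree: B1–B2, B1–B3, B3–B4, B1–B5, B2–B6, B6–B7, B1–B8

A tree decomposition must satisfy three properties: every vertex lies in some bag; for every edge, both endpoints lie together in some bag; and for every vertex, the bags containing it form a connected subtree. Here vertex d appears in no bag, so the decomposition is invalid.

No — vertex d appears in no bag.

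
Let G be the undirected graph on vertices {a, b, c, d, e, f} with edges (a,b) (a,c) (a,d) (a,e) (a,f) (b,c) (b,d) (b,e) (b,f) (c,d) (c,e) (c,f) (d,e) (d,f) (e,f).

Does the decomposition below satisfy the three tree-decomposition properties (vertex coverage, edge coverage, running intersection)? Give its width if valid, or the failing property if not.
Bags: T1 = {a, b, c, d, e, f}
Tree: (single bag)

Vertex coverage: the bags together contain {a, b, c, d, e, f}, the full vertex set. Edge coverage: each edge of G has both endpoints in at least one bag. Running intersection: for every vertex, the bags containing it form a connected subtree. All three properties hold, so this is a valid tree decomposition of width max|bag| − 1 = 5, and hence tw(G) ≤ 5.

Yes; width 5.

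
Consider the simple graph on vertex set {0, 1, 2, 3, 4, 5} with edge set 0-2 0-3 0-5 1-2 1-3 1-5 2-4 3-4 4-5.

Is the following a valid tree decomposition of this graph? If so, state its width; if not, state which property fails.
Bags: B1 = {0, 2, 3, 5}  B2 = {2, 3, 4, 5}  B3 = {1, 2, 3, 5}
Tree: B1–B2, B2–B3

Every vertex of G appears in some bag (union = {0, 1, 2, 3, 4, 5}); every edge is covered by a bag; and for each vertex v the set of bags containing v is connected in the bag tree. The decomposition is therefore valid. The largest bag has 4 vertices, so the width is 3.

Yes; width 3.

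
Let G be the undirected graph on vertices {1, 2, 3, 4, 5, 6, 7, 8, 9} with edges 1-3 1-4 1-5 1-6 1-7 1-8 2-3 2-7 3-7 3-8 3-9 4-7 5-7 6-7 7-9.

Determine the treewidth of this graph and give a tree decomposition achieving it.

Each bag holds 3 vertices, so the decomposition has width 2, which upper-bounds the treewidth. For the lower bound, the 3 vertices {1, 3, 8} are pairwise adjacent, and any tree decomposition puts a clique entirely inside one bag — forcing width ≥ 2. The upper and lower bounds meet at 2, so that is the treewidth.

Treewidth 2.
One such decomposition:
Bags: B1 = {3, 7, 9}  B2 = {1, 3, 7}  B3 = {1, 3, 8}  B4 = {2, 3, 7}  B5 = {1, 6, 7}  B6 = {1, 4, 7}  B7 = {1, 5, 7}
Tree: B1–B2, B2–B3, B2–B4, B2–B5, B2–B6, B6–B7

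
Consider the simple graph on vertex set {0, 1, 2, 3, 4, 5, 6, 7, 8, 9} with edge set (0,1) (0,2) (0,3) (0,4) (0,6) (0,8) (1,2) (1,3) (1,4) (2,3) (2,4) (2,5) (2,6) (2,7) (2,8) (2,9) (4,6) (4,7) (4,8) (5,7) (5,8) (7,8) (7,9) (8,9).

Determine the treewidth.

A width-3 tree decomposition is:
Bags: B1 = {2, 4, 7, 8}  B2 = {0, 2, 4, 8}  B3 = {2, 7, 8, 9}  B4 = {0, 2, 4, 6}  B5 = {0, 1, 2, 4}  B6 = {0, 1, 2, 3}  B7 = {2, 5, 7, 8}
Tree: B1–B2, B1–B3, B2–B4, B2–B5, B5–B6, B3–B7
Each bag holds 4 vertices, so the decomposition has width 3, which upper-bounds the treewidth. On the other hand G contains the 4-clique {0, 1, 2, 3}. A clique must lie in a single bag of any decomposition, so no decomposition can have width below 3. Hence tw(G) = 3 exactly.

3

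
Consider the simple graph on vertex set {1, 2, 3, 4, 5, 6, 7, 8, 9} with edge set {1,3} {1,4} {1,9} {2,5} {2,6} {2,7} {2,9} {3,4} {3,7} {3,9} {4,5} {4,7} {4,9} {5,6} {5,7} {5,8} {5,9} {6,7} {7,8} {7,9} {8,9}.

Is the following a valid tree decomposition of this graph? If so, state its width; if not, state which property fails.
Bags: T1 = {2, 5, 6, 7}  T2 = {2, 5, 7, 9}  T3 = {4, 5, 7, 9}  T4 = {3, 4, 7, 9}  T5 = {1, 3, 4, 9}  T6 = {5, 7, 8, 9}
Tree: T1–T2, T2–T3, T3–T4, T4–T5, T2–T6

Every vertex of G appears in some bag (union = {1, 2, 3, 4, 5, 6, 7, 8, 9}); every edge is covered by a bag; and for each vertex v the set of bags containing v is connected in the bag tree. The decomposition is therefore valid. The largest bag has 4 vertices, so the width is 3.

Yes; width 3.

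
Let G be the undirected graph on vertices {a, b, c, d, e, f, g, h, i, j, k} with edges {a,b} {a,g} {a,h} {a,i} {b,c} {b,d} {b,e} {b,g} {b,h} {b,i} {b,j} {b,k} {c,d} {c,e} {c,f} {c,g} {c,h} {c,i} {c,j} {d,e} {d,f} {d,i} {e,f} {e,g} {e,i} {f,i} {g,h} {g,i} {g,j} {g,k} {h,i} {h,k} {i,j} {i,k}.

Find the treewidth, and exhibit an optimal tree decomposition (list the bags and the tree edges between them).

Treewidth 4.
Bags: B1 = {b, c, e, g, i}  B2 = {b, c, g, h, i}  B3 = {b, c, d, e, i}  B4 = {b, c, g, i, j}  B5 = {a, b, g, h, i}  B6 = {b, g, h, i, k}  B7 = {c, d, e, f, i}
Tree: B1–B2, B1–B3, B2–B4, B2–B5, B5–B6, B3–B7

Each bag holds 5 vertices, so the decomposition has width 4, which upper-bounds the treewidth. Conversely, {c, d, e, f, i} is a clique of size 5, and the vertices of any clique must share a bag in every tree decomposition; so some bag has ≥ 5 vertices and tw(G) ≥ 4. The upper and lower bounds meet at 4, so that is the treewidth.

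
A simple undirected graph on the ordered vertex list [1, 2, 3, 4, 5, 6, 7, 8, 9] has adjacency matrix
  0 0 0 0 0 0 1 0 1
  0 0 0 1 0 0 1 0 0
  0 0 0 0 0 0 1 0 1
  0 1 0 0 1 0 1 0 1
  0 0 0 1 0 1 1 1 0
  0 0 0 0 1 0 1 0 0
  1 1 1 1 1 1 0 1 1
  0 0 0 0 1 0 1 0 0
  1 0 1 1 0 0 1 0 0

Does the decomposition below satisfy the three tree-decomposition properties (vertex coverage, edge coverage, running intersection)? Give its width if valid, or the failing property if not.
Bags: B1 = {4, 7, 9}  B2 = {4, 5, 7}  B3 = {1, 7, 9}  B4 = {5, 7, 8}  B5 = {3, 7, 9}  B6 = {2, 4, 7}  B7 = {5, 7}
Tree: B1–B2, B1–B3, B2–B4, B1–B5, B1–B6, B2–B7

A tree decomposition must satisfy three properties: every vertex lies in some bag; for every edge, both endpoints lie together in some bag; and for every vertex, the bags containing it form a connected subtree. Here vertex 6 appears in no bag, so the decomposition is invalid.

No — vertex 6 appears in no bag.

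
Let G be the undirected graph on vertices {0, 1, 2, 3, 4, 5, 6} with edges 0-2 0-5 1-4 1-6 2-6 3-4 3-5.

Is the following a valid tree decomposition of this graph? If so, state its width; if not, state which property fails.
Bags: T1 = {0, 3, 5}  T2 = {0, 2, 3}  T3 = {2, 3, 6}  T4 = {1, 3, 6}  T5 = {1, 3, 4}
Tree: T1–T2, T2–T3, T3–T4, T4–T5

Checking the three conditions: (i) the bags cover all of {0, 1, 2, 3, 4, 5, 6}; (ii) for each edge, some bag contains both endpoints; (iii) the bags containing any fixed vertex form a subtree. All hold, so the decomposition is valid with width 3 − 1 = 2.

Yes; width 2.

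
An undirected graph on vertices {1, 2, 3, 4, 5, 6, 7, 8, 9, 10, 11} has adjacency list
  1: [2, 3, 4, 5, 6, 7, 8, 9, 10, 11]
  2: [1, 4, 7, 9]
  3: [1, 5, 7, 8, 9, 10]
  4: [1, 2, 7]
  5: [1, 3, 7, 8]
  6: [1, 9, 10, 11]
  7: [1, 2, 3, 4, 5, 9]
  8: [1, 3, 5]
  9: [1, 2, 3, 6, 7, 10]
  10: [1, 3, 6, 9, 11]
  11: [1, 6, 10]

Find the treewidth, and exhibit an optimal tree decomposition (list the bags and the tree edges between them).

Each bag holds 4 vertices, so the decomposition has width 3, which upper-bounds the treewidth. For the lower bound, the 4 vertices {1, 2, 7, 9} are pairwise adjacent, and any tree decomposition puts a clique entirely inside one bag — forcing width ≥ 3. Hence tw(G) = 3 exactly.

Treewidth 3.
One optimal decomposition is:
Bags: B1 = {1, 3, 7, 9}  B2 = {1, 2, 7, 9}  B3 = {1, 3, 9, 10}  B4 = {1, 3, 5, 7}  B5 = {1, 6, 9, 10}  B6 = {1, 3, 5, 8}  B7 = {1, 2, 4, 7}  B8 = {1, 6, 10, 11}
Tree: B1–B2, B1–B3, B1–B4, B3–B5, B4–B6, B2–B7, B5–B8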